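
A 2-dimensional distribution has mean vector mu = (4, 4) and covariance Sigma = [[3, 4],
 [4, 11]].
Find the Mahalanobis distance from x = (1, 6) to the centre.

Step 1 — centre the observation: (x - mu) = (-3, 2).

Step 2 — invert Sigma. det(Sigma) = 3·11 - (4)² = 17.
  Sigma^{-1} = (1/det) · [[d, -b], [-b, a]] = [[0.6471, -0.2353],
 [-0.2353, 0.1765]].

Step 3 — form the quadratic (x - mu)^T · Sigma^{-1} · (x - mu):
  Sigma^{-1} · (x - mu) = (-2.4118, 1.0588).
  (x - mu)^T · [Sigma^{-1} · (x - mu)] = (-3)·(-2.4118) + (2)·(1.0588) = 9.3529.

Step 4 — take square root: d = √(9.3529) ≈ 3.0583.

d(x, mu) = √(9.3529) ≈ 3.0583


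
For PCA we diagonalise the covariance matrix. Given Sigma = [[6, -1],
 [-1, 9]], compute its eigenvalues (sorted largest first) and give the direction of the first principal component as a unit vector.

Step 1 — characteristic polynomial of 2×2 Sigma:
  det(Sigma - λI) = λ² - trace · λ + det = 0.
  trace = 6 + 9 = 15, det = 6·9 - (-1)² = 53.
Step 2 — discriminant:
  Δ = trace² - 4·det = 225 - 212 = 13.
Step 3 — eigenvalues:
  λ = (trace ± √Δ)/2 = (15 ± 3.6056)/2,
  λ_1 = 9.3028,  λ_2 = 5.6972.

Step 4 — unit eigenvector for λ_1: solve (Sigma - λ_1 I)v = 0. First row:
  (6 - 9.3028)·v_x + (-1)·v_y = 0, i.e. (-3.3028)·v_x + (-1)·v_y = 0,
  so v ∝ (b, λ_1 - a) = (-1, 3.3028); multiply by -1 so the first entry is positive: u = (1, -3.3028).
  ||u|| = √((1)² + (-3.3028)²) = √(11.9083) ≈ 3.4508,
  v_1 = u/||u|| ≈ (0.2898, -0.9571) (||v_1|| = 1).

λ_1 = 9.3028,  λ_2 = 5.6972;  v_1 ≈ (0.2898, -0.9571)


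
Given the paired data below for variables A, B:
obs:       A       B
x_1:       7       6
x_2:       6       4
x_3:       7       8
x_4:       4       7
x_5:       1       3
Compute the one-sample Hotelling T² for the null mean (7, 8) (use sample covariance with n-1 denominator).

Step 1 — sample mean vector:
  mean(A) = (7 + 6 + 7 + 4 + 1) / 5 = 25/5 = 5
  mean(B) = (6 + 4 + 8 + 7 + 3) / 5 = 28/5 = 5.6
  x̄ = (5, 5.6),  deviation x̄ - mu_0 = (5, 5.6) - (7, 8) = (-2, -2.4).

Step 2 — sample covariance matrix, S[i,j] = (1/(n-1)) · Σ_k (x_{k,i} - mean_i) · (x_{k,j} - mean_j), divisor n-1 = 4:
  S[A,A] = ((2)·(2) + (1)·(1) + (2)·(2) + (-1)·(-1) + (-4)·(-4)) / 4 = 26/4 = 6.5
  S[A,B] = ((2)·(0.4) + (1)·(-1.6) + (2)·(2.4) + (-1)·(1.4) + (-4)·(-2.6)) / 4 = 13/4 = 3.25
  S[B,B] = ((0.4)·(0.4) + (-1.6)·(-1.6) + (2.4)·(2.4) + (1.4)·(1.4) + (-2.6)·(-2.6)) / 4 = 17.2/4 = 4.3
  S = [[6.5, 3.25],
 [3.25, 4.3]].

Step 3 — invert S. det(S) = 6.5·4.3 - (3.25)² = 17.3875.
  S^{-1} = (1/det) · [[d, -b], [-b, a]] = [[0.2473, -0.1869],
 [-0.1869, 0.3738]].

Step 4 — quadratic form (x̄ - mu_0)^T · S^{-1} · (x̄ - mu_0):
  S^{-1} · (x̄ - mu_0) = (-0.046, -0.5234),
  (x̄ - mu_0)^T · [...] = (-2)·(-0.046) + (-2.4)·(-0.5234) = 1.3481.

Step 5 — scale by n: T² = 5 · 1.3481 = 6.7405.

T² ≈ 6.7405


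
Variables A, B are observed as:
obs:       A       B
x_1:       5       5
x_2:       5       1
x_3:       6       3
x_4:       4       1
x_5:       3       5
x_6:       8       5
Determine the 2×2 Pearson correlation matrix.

Step 1 — column means:
  mean(A) = (5 + 5 + 6 + 4 + 3 + 8) / 6 = 31/6 = 5.1667
  mean(B) = (5 + 1 + 3 + 1 + 5 + 5) / 6 = 20/6 = 3.3333

Step 2 — sample variances and covariances s[i,j] = (1/(n-1)) · Σ_k (x_{k,i} - mean_i) · (x_{k,j} - mean_j), with n-1 = 5:
  s[A,A] = ((-0.1667)·(-0.1667) + (-0.1667)·(-0.1667) + (0.8333)·(0.8333) + (-1.1667)·(-1.1667) + (-2.1667)·(-2.1667) + (2.8333)·(2.8333)) / 5 = 14.8333/5 = 2.9667
  s[A,B] = ((-0.1667)·(1.6667) + (-0.1667)·(-2.3333) + (0.8333)·(-0.3333) + (-1.1667)·(-2.3333) + (-2.1667)·(1.6667) + (2.8333)·(1.6667)) / 5 = 3.6667/5 = 0.7333
  s[B,B] = ((1.6667)·(1.6667) + (-2.3333)·(-2.3333) + (-0.3333)·(-0.3333) + (-2.3333)·(-2.3333) + (1.6667)·(1.6667) + (1.6667)·(1.6667)) / 5 = 19.3333/5 = 3.8667
  Sample standard deviations s_i = √(s[i,i]):
  s(A) = √(2.9667) = 1.7224
  s(B) = √(3.8667) = 1.9664

Step 3 — r_{ij} = s_{ij} / (s_i · s_j):
  r[A,A] = 1 (diagonal).
  r[A,B] = 0.7333 / (1.7224 · 1.9664) = 0.7333 / 3.3869 = 0.2165
  r[B,B] = 1 (diagonal).

R is symmetric with unit diagonal. Assembling:

R = [[1, 0.2165],
 [0.2165, 1]]


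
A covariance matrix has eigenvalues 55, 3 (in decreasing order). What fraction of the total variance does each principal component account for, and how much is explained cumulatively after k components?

Step 1 — total variance = trace(Sigma) = Σ λ_i = 55 + 3 = 58.

Step 2 — fraction explained by component i = λ_i / Σ λ:
  PC1: 55/58 = 0.9483
  PC2: 3/58 = 0.0517

Step 3 — cumulative fraction after k components = (λ_1 + ... + λ_k) / Σ λ:
  k = 1: 55/58 = 0.9483
  k = 2: (55 + 3)/58 = 58/58 = 1

Summary (fraction, with percent):

explained: PC1 0.9483 (94.83%), PC2 0.0517 (5.17%);  cumulative: 0.9483, 1


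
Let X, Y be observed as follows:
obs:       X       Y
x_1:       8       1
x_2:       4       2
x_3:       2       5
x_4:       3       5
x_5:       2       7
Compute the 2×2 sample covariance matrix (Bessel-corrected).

Step 1 — column means:
  mean(X) = (8 + 4 + 2 + 3 + 2) / 5 = 19/5 = 3.8
  mean(Y) = (1 + 2 + 5 + 5 + 7) / 5 = 20/5 = 4

Step 2 — sample covariance S[i,j] = (1/(n-1)) · Σ_k (x_{k,i} - mean_i) · (x_{k,j} - mean_j), with n-1 = 4.
  S[X,X] = ((4.2)·(4.2) + (0.2)·(0.2) + (-1.8)·(-1.8) + (-0.8)·(-0.8) + (-1.8)·(-1.8)) / 4 = 24.8/4 = 6.2
  S[X,Y] = ((4.2)·(-3) + (0.2)·(-2) + (-1.8)·(1) + (-0.8)·(1) + (-1.8)·(3)) / 4 = -21/4 = -5.25
  S[Y,Y] = ((-3)·(-3) + (-2)·(-2) + (1)·(1) + (1)·(1) + (3)·(3)) / 4 = 24/4 = 6

S is symmetric (S[j,i] = S[i,j]). Assembling:

S = [[6.2, -5.25],
 [-5.25, 6]]


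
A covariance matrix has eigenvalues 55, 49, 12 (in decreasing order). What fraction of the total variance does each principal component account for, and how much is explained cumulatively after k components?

Step 1 — total variance = trace(Sigma) = Σ λ_i = 55 + 49 + 12 = 116.

Step 2 — fraction explained by component i = λ_i / Σ λ:
  PC1: 55/116 = 0.4741
  PC2: 49/116 = 0.4224
  PC3: 12/116 = 0.1034

Step 3 — cumulative fraction after k components = (λ_1 + ... + λ_k) / Σ λ:
  k = 1: 55/116 = 0.4741
  k = 2: (55 + 49)/116 = 104/116 = 0.8966
  k = 3: (55 + 49 + 12)/116 = 116/116 = 1

Summary (fraction, with percent):

explained: PC1 0.4741 (47.41%), PC2 0.4224 (42.24%), PC3 0.1034 (10.34%);  cumulative: 0.4741, 0.8966, 1


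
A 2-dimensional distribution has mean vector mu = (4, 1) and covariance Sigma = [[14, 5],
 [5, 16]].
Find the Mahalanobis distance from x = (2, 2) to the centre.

Step 1 — centre the observation: (x - mu) = (-2, 1).

Step 2 — invert Sigma. det(Sigma) = 14·16 - (5)² = 199.
  Sigma^{-1} = (1/det) · [[d, -b], [-b, a]] = [[0.0804, -0.0251],
 [-0.0251, 0.0704]].

Step 3 — form the quadratic (x - mu)^T · Sigma^{-1} · (x - mu):
  Sigma^{-1} · (x - mu) = (-0.1859, 0.1206).
  (x - mu)^T · [Sigma^{-1} · (x - mu)] = (-2)·(-0.1859) + (1)·(0.1206) = 0.4925.

Step 4 — take square root: d = √(0.4925) ≈ 0.7018.

d(x, mu) = √(0.4925) ≈ 0.7018


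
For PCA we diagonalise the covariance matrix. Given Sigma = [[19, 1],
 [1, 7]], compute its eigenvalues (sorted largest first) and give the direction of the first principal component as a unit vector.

Step 1 — characteristic polynomial of 2×2 Sigma:
  det(Sigma - λI) = λ² - trace · λ + det = 0.
  trace = 19 + 7 = 26, det = 19·7 - (1)² = 132.
Step 2 — discriminant:
  Δ = trace² - 4·det = 676 - 528 = 148.
Step 3 — eigenvalues:
  λ = (trace ± √Δ)/2 = (26 ± 12.1655)/2,
  λ_1 = 19.0828,  λ_2 = 6.9172.

Step 4 — unit eigenvector for λ_1: solve (Sigma - λ_1 I)v = 0. First row:
  (19 - 19.0828)·v_x + (1)·v_y = 0, i.e. (-0.0828)·v_x + (1)·v_y = 0,
  so v ∝ (b, λ_1 - a) = (1, 0.0828) = u.
  ||u|| = √((1)² + (0.0828)²) = √(1.0068) ≈ 1.0034,
  v_1 = u/||u|| ≈ (0.9966, 0.0825) (||v_1|| = 1).

λ_1 = 19.0828,  λ_2 = 6.9172;  v_1 ≈ (0.9966, 0.0825)


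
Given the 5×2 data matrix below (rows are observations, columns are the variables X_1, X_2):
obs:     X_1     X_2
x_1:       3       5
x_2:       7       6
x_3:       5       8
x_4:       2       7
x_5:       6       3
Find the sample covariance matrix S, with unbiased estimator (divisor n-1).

Step 1 — column means:
  mean(X_1) = (3 + 7 + 5 + 2 + 6) / 5 = 23/5 = 4.6
  mean(X_2) = (5 + 6 + 8 + 7 + 3) / 5 = 29/5 = 5.8

Step 2 — sample covariance S[i,j] = (1/(n-1)) · Σ_k (x_{k,i} - mean_i) · (x_{k,j} - mean_j), with n-1 = 4.
  S[X_1,X_1] = ((-1.6)·(-1.6) + (2.4)·(2.4) + (0.4)·(0.4) + (-2.6)·(-2.6) + (1.4)·(1.4)) / 4 = 17.2/4 = 4.3
  S[X_1,X_2] = ((-1.6)·(-0.8) + (2.4)·(0.2) + (0.4)·(2.2) + (-2.6)·(1.2) + (1.4)·(-2.8)) / 4 = -4.4/4 = -1.1
  S[X_2,X_2] = ((-0.8)·(-0.8) + (0.2)·(0.2) + (2.2)·(2.2) + (1.2)·(1.2) + (-2.8)·(-2.8)) / 4 = 14.8/4 = 3.7

S is symmetric (S[j,i] = S[i,j]). Assembling:

S = [[4.3, -1.1],
 [-1.1, 3.7]]


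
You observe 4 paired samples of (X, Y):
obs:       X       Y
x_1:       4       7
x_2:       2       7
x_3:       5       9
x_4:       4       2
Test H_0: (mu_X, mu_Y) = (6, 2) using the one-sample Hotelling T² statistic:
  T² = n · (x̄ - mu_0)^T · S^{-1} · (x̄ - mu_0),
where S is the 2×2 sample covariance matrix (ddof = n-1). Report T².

Step 1 — sample mean vector:
  mean(X) = (4 + 2 + 5 + 4) / 4 = 15/4 = 3.75
  mean(Y) = (7 + 7 + 9 + 2) / 4 = 25/4 = 6.25
  x̄ = (3.75, 6.25),  deviation x̄ - mu_0 = (3.75, 6.25) - (6, 2) = (-2.25, 4.25).

Step 2 — sample covariance matrix, S[i,j] = (1/(n-1)) · Σ_k (x_{k,i} - mean_i) · (x_{k,j} - mean_j), divisor n-1 = 3:
  S[X,X] = ((0.25)·(0.25) + (-1.75)·(-1.75) + (1.25)·(1.25) + (0.25)·(0.25)) / 3 = 4.75/3 = 1.5833
  S[X,Y] = ((0.25)·(0.75) + (-1.75)·(0.75) + (1.25)·(2.75) + (0.25)·(-4.25)) / 3 = 1.25/3 = 0.4167
  S[Y,Y] = ((0.75)·(0.75) + (0.75)·(0.75) + (2.75)·(2.75) + (-4.25)·(-4.25)) / 3 = 26.75/3 = 8.9167
  S = [[1.5833, 0.4167],
 [0.4167, 8.9167]].

Step 3 — invert S. det(S) = 1.5833·8.9167 - (0.4167)² = 13.9444.
  S^{-1} = (1/det) · [[d, -b], [-b, a]] = [[0.6394, -0.0299],
 [-0.0299, 0.1135]].

Step 4 — quadratic form (x̄ - mu_0)^T · S^{-1} · (x̄ - mu_0):
  S^{-1} · (x̄ - mu_0) = (-1.5657, 0.5498),
  (x̄ - mu_0)^T · [...] = (-2.25)·(-1.5657) + (4.25)·(0.5498) = 5.8596.

Step 5 — scale by n: T² = 4 · 5.8596 = 23.4382.

T² ≈ 23.4382


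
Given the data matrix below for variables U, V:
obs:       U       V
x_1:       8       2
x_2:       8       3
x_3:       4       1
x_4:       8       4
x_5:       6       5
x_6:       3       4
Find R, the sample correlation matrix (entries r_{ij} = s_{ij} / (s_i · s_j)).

Step 1 — column means:
  mean(U) = (8 + 8 + 4 + 8 + 6 + 3) / 6 = 37/6 = 6.1667
  mean(V) = (2 + 3 + 1 + 4 + 5 + 4) / 6 = 19/6 = 3.1667

Step 2 — sample variances and covariances s[i,j] = (1/(n-1)) · Σ_k (x_{k,i} - mean_i) · (x_{k,j} - mean_j), with n-1 = 5:
  s[U,U] = ((1.8333)·(1.8333) + (1.8333)·(1.8333) + (-2.1667)·(-2.1667) + (1.8333)·(1.8333) + (-0.1667)·(-0.1667) + (-3.1667)·(-3.1667)) / 5 = 24.8333/5 = 4.9667
  s[U,V] = ((1.8333)·(-1.1667) + (1.8333)·(-0.1667) + (-2.1667)·(-2.1667) + (1.8333)·(0.8333) + (-0.1667)·(1.8333) + (-3.1667)·(0.8333)) / 5 = 0.8333/5 = 0.1667
  s[V,V] = ((-1.1667)·(-1.1667) + (-0.1667)·(-0.1667) + (-2.1667)·(-2.1667) + (0.8333)·(0.8333) + (1.8333)·(1.8333) + (0.8333)·(0.8333)) / 5 = 10.8333/5 = 2.1667
  Sample standard deviations s_i = √(s[i,i]):
  s(U) = √(4.9667) = 2.2286
  s(V) = √(2.1667) = 1.472

Step 3 — r_{ij} = s_{ij} / (s_i · s_j):
  r[U,U] = 1 (diagonal).
  r[U,V] = 0.1667 / (2.2286 · 1.472) = 0.1667 / 3.2804 = 0.0508
  r[V,V] = 1 (diagonal).

R is symmetric with unit diagonal. Assembling:

R = [[1, 0.0508],
 [0.0508, 1]]


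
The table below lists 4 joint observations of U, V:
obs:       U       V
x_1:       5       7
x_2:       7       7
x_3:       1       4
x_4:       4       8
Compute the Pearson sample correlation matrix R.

Step 1 — column means:
  mean(U) = (5 + 7 + 1 + 4) / 4 = 17/4 = 4.25
  mean(V) = (7 + 7 + 4 + 8) / 4 = 26/4 = 6.5

Step 2 — sample variances and covariances s[i,j] = (1/(n-1)) · Σ_k (x_{k,i} - mean_i) · (x_{k,j} - mean_j), with n-1 = 3:
  s[U,U] = ((0.75)·(0.75) + (2.75)·(2.75) + (-3.25)·(-3.25) + (-0.25)·(-0.25)) / 3 = 18.75/3 = 6.25
  s[U,V] = ((0.75)·(0.5) + (2.75)·(0.5) + (-3.25)·(-2.5) + (-0.25)·(1.5)) / 3 = 9.5/3 = 3.1667
  s[V,V] = ((0.5)·(0.5) + (0.5)·(0.5) + (-2.5)·(-2.5) + (1.5)·(1.5)) / 3 = 9/3 = 3
  Sample standard deviations s_i = √(s[i,i]):
  s(U) = √(6.25) = 2.5
  s(V) = √(3) = 1.7321

Step 3 — r_{ij} = s_{ij} / (s_i · s_j):
  r[U,U] = 1 (diagonal).
  r[U,V] = 3.1667 / (2.5 · 1.7321) = 3.1667 / 4.3301 = 0.7313
  r[V,V] = 1 (diagonal).

R is symmetric with unit diagonal. Assembling:

R = [[1, 0.7313],
 [0.7313, 1]]


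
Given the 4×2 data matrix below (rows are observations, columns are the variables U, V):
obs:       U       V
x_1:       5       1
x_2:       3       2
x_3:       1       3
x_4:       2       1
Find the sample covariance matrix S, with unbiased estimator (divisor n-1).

Step 1 — column means:
  mean(U) = (5 + 3 + 1 + 2) / 4 = 11/4 = 2.75
  mean(V) = (1 + 2 + 3 + 1) / 4 = 7/4 = 1.75

Step 2 — sample covariance S[i,j] = (1/(n-1)) · Σ_k (x_{k,i} - mean_i) · (x_{k,j} - mean_j), with n-1 = 3.
  S[U,U] = ((2.25)·(2.25) + (0.25)·(0.25) + (-1.75)·(-1.75) + (-0.75)·(-0.75)) / 3 = 8.75/3 = 2.9167
  S[U,V] = ((2.25)·(-0.75) + (0.25)·(0.25) + (-1.75)·(1.25) + (-0.75)·(-0.75)) / 3 = -3.25/3 = -1.0833
  S[V,V] = ((-0.75)·(-0.75) + (0.25)·(0.25) + (1.25)·(1.25) + (-0.75)·(-0.75)) / 3 = 2.75/3 = 0.9167

S is symmetric (S[j,i] = S[i,j]). Assembling:

S = [[2.9167, -1.0833],
 [-1.0833, 0.9167]]


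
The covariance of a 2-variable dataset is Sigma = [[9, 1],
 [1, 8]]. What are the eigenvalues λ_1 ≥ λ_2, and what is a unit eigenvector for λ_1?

Step 1 — characteristic polynomial of 2×2 Sigma:
  det(Sigma - λI) = λ² - trace · λ + det = 0.
  trace = 9 + 8 = 17, det = 9·8 - (1)² = 71.
Step 2 — discriminant:
  Δ = trace² - 4·det = 289 - 284 = 5.
Step 3 — eigenvalues:
  λ = (trace ± √Δ)/2 = (17 ± 2.2361)/2,
  λ_1 = 9.618,  λ_2 = 7.382.

Step 4 — unit eigenvector for λ_1: solve (Sigma - λ_1 I)v = 0. First row:
  (9 - 9.618)·v_x + (1)·v_y = 0, i.e. (-0.618)·v_x + (1)·v_y = 0,
  so v ∝ (b, λ_1 - a) = (1, 0.618) = u.
  ||u|| = √((1)² + (0.618)²) = √(1.382) ≈ 1.1756,
  v_1 = u/||u|| ≈ (0.8507, 0.5257) (||v_1|| = 1).

λ_1 = 9.618,  λ_2 = 7.382;  v_1 ≈ (0.8507, 0.5257)


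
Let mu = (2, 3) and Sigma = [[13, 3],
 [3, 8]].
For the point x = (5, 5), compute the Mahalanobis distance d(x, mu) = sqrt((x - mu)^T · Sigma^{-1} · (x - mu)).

Step 1 — centre the observation: (x - mu) = (3, 2).

Step 2 — invert Sigma. det(Sigma) = 13·8 - (3)² = 95.
  Sigma^{-1} = (1/det) · [[d, -b], [-b, a]] = [[0.0842, -0.0316],
 [-0.0316, 0.1368]].

Step 3 — form the quadratic (x - mu)^T · Sigma^{-1} · (x - mu):
  Sigma^{-1} · (x - mu) = (0.1895, 0.1789).
  (x - mu)^T · [Sigma^{-1} · (x - mu)] = (3)·(0.1895) + (2)·(0.1789) = 0.9263.

Step 4 — take square root: d = √(0.9263) ≈ 0.9625.

d(x, mu) = √(0.9263) ≈ 0.9625


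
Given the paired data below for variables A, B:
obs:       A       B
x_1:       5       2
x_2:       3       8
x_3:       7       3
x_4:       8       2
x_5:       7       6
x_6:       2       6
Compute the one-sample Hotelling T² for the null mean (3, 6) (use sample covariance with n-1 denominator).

Step 1 — sample mean vector:
  mean(A) = (5 + 3 + 7 + 8 + 7 + 2) / 6 = 32/6 = 5.3333
  mean(B) = (2 + 8 + 3 + 2 + 6 + 6) / 6 = 27/6 = 4.5
  x̄ = (5.3333, 4.5),  deviation x̄ - mu_0 = (5.3333, 4.5) - (3, 6) = (2.3333, -1.5).

Step 2 — sample covariance matrix, S[i,j] = (1/(n-1)) · Σ_k (x_{k,i} - mean_i) · (x_{k,j} - mean_j), divisor n-1 = 5:
  S[A,A] = ((-0.3333)·(-0.3333) + (-2.3333)·(-2.3333) + (1.6667)·(1.6667) + (2.6667)·(2.6667) + (1.6667)·(1.6667) + (-3.3333)·(-3.3333)) / 5 = 29.3333/5 = 5.8667
  S[A,B] = ((-0.3333)·(-2.5) + (-2.3333)·(3.5) + (1.6667)·(-1.5) + (2.6667)·(-2.5) + (1.6667)·(1.5) + (-3.3333)·(1.5)) / 5 = -19/5 = -3.8
  S[B,B] = ((-2.5)·(-2.5) + (3.5)·(3.5) + (-1.5)·(-1.5) + (-2.5)·(-2.5) + (1.5)·(1.5) + (1.5)·(1.5)) / 5 = 31.5/5 = 6.3
  S = [[5.8667, -3.8],
 [-3.8, 6.3]].

Step 3 — invert S. det(S) = 5.8667·6.3 - (-3.8)² = 22.52.
  S^{-1} = (1/det) · [[d, -b], [-b, a]] = [[0.2798, 0.1687],
 [0.1687, 0.2605]].

Step 4 — quadratic form (x̄ - mu_0)^T · S^{-1} · (x̄ - mu_0):
  S^{-1} · (x̄ - mu_0) = (0.3996, 0.003),
  (x̄ - mu_0)^T · [...] = (2.3333)·(0.3996) + (-1.5)·(0.003) = 0.9281.

Step 5 — scale by n: T² = 6 · 0.9281 = 5.5684.

T² ≈ 5.5684


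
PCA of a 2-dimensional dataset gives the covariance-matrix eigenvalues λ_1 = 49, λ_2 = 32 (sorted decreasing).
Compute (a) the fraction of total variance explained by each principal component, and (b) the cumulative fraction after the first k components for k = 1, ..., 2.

Step 1 — total variance = trace(Sigma) = Σ λ_i = 49 + 32 = 81.

Step 2 — fraction explained by component i = λ_i / Σ λ:
  PC1: 49/81 = 0.6049
  PC2: 32/81 = 0.3951

Step 3 — cumulative fraction after k components = (λ_1 + ... + λ_k) / Σ λ:
  k = 1: 49/81 = 0.6049
  k = 2: (49 + 32)/81 = 81/81 = 1

Summary (fraction, with percent):

explained: PC1 0.6049 (60.49%), PC2 0.3951 (39.51%);  cumulative: 0.6049, 1


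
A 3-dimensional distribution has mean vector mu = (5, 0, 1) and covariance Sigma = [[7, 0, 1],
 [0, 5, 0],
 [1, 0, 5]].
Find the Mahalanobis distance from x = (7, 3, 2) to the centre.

Step 1 — centre the observation: (x - mu) = (2, 3, 1).

Step 2 — invert Sigma (cofactor / det for 3×3, or solve directly):
  Sigma^{-1} = [[0.1471, 0, -0.0294],
 [0, 0.2, 0],
 [-0.0294, 0, 0.2059]].

Step 3 — form the quadratic (x - mu)^T · Sigma^{-1} · (x - mu):
  Sigma^{-1} · (x - mu) = (0.2647, 0.6, 0.1471).
  (x - mu)^T · [Sigma^{-1} · (x - mu)] = (2)·(0.2647) + (3)·(0.6) + (1)·(0.1471) = 2.4765.

Step 4 — take square root: d = √(2.4765) ≈ 1.5737.

d(x, mu) = √(2.4765) ≈ 1.5737


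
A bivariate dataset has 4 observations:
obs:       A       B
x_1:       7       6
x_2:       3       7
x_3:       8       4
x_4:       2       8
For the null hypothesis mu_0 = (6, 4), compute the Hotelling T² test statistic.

Step 1 — sample mean vector:
  mean(A) = (7 + 3 + 8 + 2) / 4 = 20/4 = 5
  mean(B) = (6 + 7 + 4 + 8) / 4 = 25/4 = 6.25
  x̄ = (5, 6.25),  deviation x̄ - mu_0 = (5, 6.25) - (6, 4) = (-1, 2.25).

Step 2 — sample covariance matrix, S[i,j] = (1/(n-1)) · Σ_k (x_{k,i} - mean_i) · (x_{k,j} - mean_j), divisor n-1 = 3:
  S[A,A] = ((2)·(2) + (-2)·(-2) + (3)·(3) + (-3)·(-3)) / 3 = 26/3 = 8.6667
  S[A,B] = ((2)·(-0.25) + (-2)·(0.75) + (3)·(-2.25) + (-3)·(1.75)) / 3 = -14/3 = -4.6667
  S[B,B] = ((-0.25)·(-0.25) + (0.75)·(0.75) + (-2.25)·(-2.25) + (1.75)·(1.75)) / 3 = 8.75/3 = 2.9167
  S = [[8.6667, -4.6667],
 [-4.6667, 2.9167]].

Step 3 — invert S. det(S) = 8.6667·2.9167 - (-4.6667)² = 3.5.
  S^{-1} = (1/det) · [[d, -b], [-b, a]] = [[0.8333, 1.3333],
 [1.3333, 2.4762]].

Step 4 — quadratic form (x̄ - mu_0)^T · S^{-1} · (x̄ - mu_0):
  S^{-1} · (x̄ - mu_0) = (2.1667, 4.2381),
  (x̄ - mu_0)^T · [...] = (-1)·(2.1667) + (2.25)·(4.2381) = 7.369.

Step 5 — scale by n: T² = 4 · 7.369 = 29.4762.

T² ≈ 29.4762


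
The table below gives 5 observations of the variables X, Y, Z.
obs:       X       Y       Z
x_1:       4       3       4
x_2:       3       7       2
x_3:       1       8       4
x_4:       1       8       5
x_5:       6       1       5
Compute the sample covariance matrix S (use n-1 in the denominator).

Step 1 — column means:
  mean(X) = (4 + 3 + 1 + 1 + 6) / 5 = 15/5 = 3
  mean(Y) = (3 + 7 + 8 + 8 + 1) / 5 = 27/5 = 5.4
  mean(Z) = (4 + 2 + 4 + 5 + 5) / 5 = 20/5 = 4

Step 2 — sample covariance S[i,j] = (1/(n-1)) · Σ_k (x_{k,i} - mean_i) · (x_{k,j} - mean_j), with n-1 = 4.
  S[X,X] = ((1)·(1) + (0)·(0) + (-2)·(-2) + (-2)·(-2) + (3)·(3)) / 4 = 18/4 = 4.5
  S[X,Y] = ((1)·(-2.4) + (0)·(1.6) + (-2)·(2.6) + (-2)·(2.6) + (3)·(-4.4)) / 4 = -26/4 = -6.5
  S[X,Z] = ((1)·(0) + (0)·(-2) + (-2)·(0) + (-2)·(1) + (3)·(1)) / 4 = 1/4 = 0.25
  S[Y,Y] = ((-2.4)·(-2.4) + (1.6)·(1.6) + (2.6)·(2.6) + (2.6)·(2.6) + (-4.4)·(-4.4)) / 4 = 41.2/4 = 10.3
  S[Y,Z] = ((-2.4)·(0) + (1.6)·(-2) + (2.6)·(0) + (2.6)·(1) + (-4.4)·(1)) / 4 = -5/4 = -1.25
  S[Z,Z] = ((0)·(0) + (-2)·(-2) + (0)·(0) + (1)·(1) + (1)·(1)) / 4 = 6/4 = 1.5

S is symmetric (S[j,i] = S[i,j]). Assembling:

S = [[4.5, -6.5, 0.25],
 [-6.5, 10.3, -1.25],
 [0.25, -1.25, 1.5]]


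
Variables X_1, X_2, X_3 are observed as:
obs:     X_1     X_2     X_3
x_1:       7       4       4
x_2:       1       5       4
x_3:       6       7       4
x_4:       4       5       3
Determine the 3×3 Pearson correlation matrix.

Step 1 — column means:
  mean(X_1) = (7 + 1 + 6 + 4) / 4 = 18/4 = 4.5
  mean(X_2) = (4 + 5 + 7 + 5) / 4 = 21/4 = 5.25
  mean(X_3) = (4 + 4 + 4 + 3) / 4 = 15/4 = 3.75

Step 2 — sample variances and covariances s[i,j] = (1/(n-1)) · Σ_k (x_{k,i} - mean_i) · (x_{k,j} - mean_j), with n-1 = 3:
  s[X_1,X_1] = ((2.5)·(2.5) + (-3.5)·(-3.5) + (1.5)·(1.5) + (-0.5)·(-0.5)) / 3 = 21/3 = 7
  s[X_1,X_2] = ((2.5)·(-1.25) + (-3.5)·(-0.25) + (1.5)·(1.75) + (-0.5)·(-0.25)) / 3 = 0.5/3 = 0.1667
  s[X_1,X_3] = ((2.5)·(0.25) + (-3.5)·(0.25) + (1.5)·(0.25) + (-0.5)·(-0.75)) / 3 = 0.5/3 = 0.1667
  s[X_2,X_2] = ((-1.25)·(-1.25) + (-0.25)·(-0.25) + (1.75)·(1.75) + (-0.25)·(-0.25)) / 3 = 4.75/3 = 1.5833
  s[X_2,X_3] = ((-1.25)·(0.25) + (-0.25)·(0.25) + (1.75)·(0.25) + (-0.25)·(-0.75)) / 3 = 0.25/3 = 0.0833
  s[X_3,X_3] = ((0.25)·(0.25) + (0.25)·(0.25) + (0.25)·(0.25) + (-0.75)·(-0.75)) / 3 = 0.75/3 = 0.25
  Sample standard deviations s_i = √(s[i,i]):
  s(X_1) = √(7) = 2.6458
  s(X_2) = √(1.5833) = 1.2583
  s(X_3) = √(0.25) = 0.5

Step 3 — r_{ij} = s_{ij} / (s_i · s_j):
  r[X_1,X_1] = 1 (diagonal).
  r[X_1,X_2] = 0.1667 / (2.6458 · 1.2583) = 0.1667 / 3.3292 = 0.0501
  r[X_1,X_3] = 0.1667 / (2.6458 · 0.5) = 0.1667 / 1.3229 = 0.126
  r[X_2,X_2] = 1 (diagonal).
  r[X_2,X_3] = 0.0833 / (1.2583 · 0.5) = 0.0833 / 0.6292 = 0.1325
  r[X_3,X_3] = 1 (diagonal).

R is symmetric with unit diagonal. Assembling:

R = [[1, 0.0501, 0.126],
 [0.0501, 1, 0.1325],
 [0.126, 0.1325, 1]]


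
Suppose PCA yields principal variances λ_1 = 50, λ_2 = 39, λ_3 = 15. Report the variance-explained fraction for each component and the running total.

Step 1 — total variance = trace(Sigma) = Σ λ_i = 50 + 39 + 15 = 104.

Step 2 — fraction explained by component i = λ_i / Σ λ:
  PC1: 50/104 = 0.4808
  PC2: 39/104 = 0.375
  PC3: 15/104 = 0.1442

Step 3 — cumulative fraction after k components = (λ_1 + ... + λ_k) / Σ λ:
  k = 1: 50/104 = 0.4808
  k = 2: (50 + 39)/104 = 89/104 = 0.8558
  k = 3: (50 + 39 + 15)/104 = 104/104 = 1

Summary (fraction, with percent):

explained: PC1 0.4808 (48.08%), PC2 0.375 (37.5%), PC3 0.1442 (14.42%);  cumulative: 0.4808, 0.8558, 1


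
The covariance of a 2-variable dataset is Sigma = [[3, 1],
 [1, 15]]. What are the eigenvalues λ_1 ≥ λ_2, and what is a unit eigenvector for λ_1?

Step 1 — characteristic polynomial of 2×2 Sigma:
  det(Sigma - λI) = λ² - trace · λ + det = 0.
  trace = 3 + 15 = 18, det = 3·15 - (1)² = 44.
Step 2 — discriminant:
  Δ = trace² - 4·det = 324 - 176 = 148.
Step 3 — eigenvalues:
  λ = (trace ± √Δ)/2 = (18 ± 12.1655)/2,
  λ_1 = 15.0828,  λ_2 = 2.9172.

Step 4 — unit eigenvector for λ_1: solve (Sigma - λ_1 I)v = 0. First row:
  (3 - 15.0828)·v_x + (1)·v_y = 0, i.e. (-12.0828)·v_x + (1)·v_y = 0,
  so v ∝ (b, λ_1 - a) = (1, 12.0828) = u.
  ||u|| = √((1)² + (12.0828)²) = √(146.9932) ≈ 12.1241,
  v_1 = u/||u|| ≈ (0.0825, 0.9966) (||v_1|| = 1).

λ_1 = 15.0828,  λ_2 = 2.9172;  v_1 ≈ (0.0825, 0.9966)


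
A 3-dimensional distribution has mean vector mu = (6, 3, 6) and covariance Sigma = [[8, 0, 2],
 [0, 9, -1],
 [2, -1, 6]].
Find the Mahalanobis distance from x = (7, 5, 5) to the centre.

Step 1 — centre the observation: (x - mu) = (1, 2, -1).

Step 2 — invert Sigma (cofactor / det for 3×3, or solve directly):
  Sigma^{-1} = [[0.1366, -0.0052, -0.0464],
 [-0.0052, 0.1134, 0.0206],
 [-0.0464, 0.0206, 0.1856]].

Step 3 — form the quadratic (x - mu)^T · Sigma^{-1} · (x - mu):
  Sigma^{-1} · (x - mu) = (0.1727, 0.201, -0.1907).
  (x - mu)^T · [Sigma^{-1} · (x - mu)] = (1)·(0.1727) + (2)·(0.201) + (-1)·(-0.1907) = 0.7655.

Step 4 — take square root: d = √(0.7655) ≈ 0.8749.

d(x, mu) = √(0.7655) ≈ 0.8749


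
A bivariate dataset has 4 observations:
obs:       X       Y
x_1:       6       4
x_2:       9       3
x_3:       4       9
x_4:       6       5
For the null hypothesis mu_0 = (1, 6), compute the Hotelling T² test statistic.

Step 1 — sample mean vector:
  mean(X) = (6 + 9 + 4 + 6) / 4 = 25/4 = 6.25
  mean(Y) = (4 + 3 + 9 + 5) / 4 = 21/4 = 5.25
  x̄ = (6.25, 5.25),  deviation x̄ - mu_0 = (6.25, 5.25) - (1, 6) = (5.25, -0.75).

Step 2 — sample covariance matrix, S[i,j] = (1/(n-1)) · Σ_k (x_{k,i} - mean_i) · (x_{k,j} - mean_j), divisor n-1 = 3:
  S[X,X] = ((-0.25)·(-0.25) + (2.75)·(2.75) + (-2.25)·(-2.25) + (-0.25)·(-0.25)) / 3 = 12.75/3 = 4.25
  S[X,Y] = ((-0.25)·(-1.25) + (2.75)·(-2.25) + (-2.25)·(3.75) + (-0.25)·(-0.25)) / 3 = -14.25/3 = -4.75
  S[Y,Y] = ((-1.25)·(-1.25) + (-2.25)·(-2.25) + (3.75)·(3.75) + (-0.25)·(-0.25)) / 3 = 20.75/3 = 6.9167
  S = [[4.25, -4.75],
 [-4.75, 6.9167]].

Step 3 — invert S. det(S) = 4.25·6.9167 - (-4.75)² = 6.8333.
  S^{-1} = (1/det) · [[d, -b], [-b, a]] = [[1.0122, 0.6951],
 [0.6951, 0.622]].

Step 4 — quadratic form (x̄ - mu_0)^T · S^{-1} · (x̄ - mu_0):
  S^{-1} · (x̄ - mu_0) = (4.7927, 3.1829),
  (x̄ - mu_0)^T · [...] = (5.25)·(4.7927) + (-0.75)·(3.1829) = 22.7744.

Step 5 — scale by n: T² = 4 · 22.7744 = 91.0976.

T² ≈ 91.0976


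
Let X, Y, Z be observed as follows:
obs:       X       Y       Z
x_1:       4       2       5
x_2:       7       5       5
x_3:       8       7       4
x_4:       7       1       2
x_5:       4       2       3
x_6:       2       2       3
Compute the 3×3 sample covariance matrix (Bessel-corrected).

Step 1 — column means:
  mean(X) = (4 + 7 + 8 + 7 + 4 + 2) / 6 = 32/6 = 5.3333
  mean(Y) = (2 + 5 + 7 + 1 + 2 + 2) / 6 = 19/6 = 3.1667
  mean(Z) = (5 + 5 + 4 + 2 + 3 + 3) / 6 = 22/6 = 3.6667

Step 2 — sample covariance S[i,j] = (1/(n-1)) · Σ_k (x_{k,i} - mean_i) · (x_{k,j} - mean_j), with n-1 = 5.
  S[X,X] = ((-1.3333)·(-1.3333) + (1.6667)·(1.6667) + (2.6667)·(2.6667) + (1.6667)·(1.6667) + (-1.3333)·(-1.3333) + (-3.3333)·(-3.3333)) / 5 = 27.3333/5 = 5.4667
  S[X,Y] = ((-1.3333)·(-1.1667) + (1.6667)·(1.8333) + (2.6667)·(3.8333) + (1.6667)·(-2.1667) + (-1.3333)·(-1.1667) + (-3.3333)·(-1.1667)) / 5 = 16.6667/5 = 3.3333
  S[X,Z] = ((-1.3333)·(1.3333) + (1.6667)·(1.3333) + (2.6667)·(0.3333) + (1.6667)·(-1.6667) + (-1.3333)·(-0.6667) + (-3.3333)·(-0.6667)) / 5 = 1.6667/5 = 0.3333
  S[Y,Y] = ((-1.1667)·(-1.1667) + (1.8333)·(1.8333) + (3.8333)·(3.8333) + (-2.1667)·(-2.1667) + (-1.1667)·(-1.1667) + (-1.1667)·(-1.1667)) / 5 = 26.8333/5 = 5.3667
  S[Y,Z] = ((-1.1667)·(1.3333) + (1.8333)·(1.3333) + (3.8333)·(0.3333) + (-2.1667)·(-1.6667) + (-1.1667)·(-0.6667) + (-1.1667)·(-0.6667)) / 5 = 7.3333/5 = 1.4667
  S[Z,Z] = ((1.3333)·(1.3333) + (1.3333)·(1.3333) + (0.3333)·(0.3333) + (-1.6667)·(-1.6667) + (-0.6667)·(-0.6667) + (-0.6667)·(-0.6667)) / 5 = 7.3333/5 = 1.4667

S is symmetric (S[j,i] = S[i,j]). Assembling:

S = [[5.4667, 3.3333, 0.3333],
 [3.3333, 5.3667, 1.4667],
 [0.3333, 1.4667, 1.4667]]


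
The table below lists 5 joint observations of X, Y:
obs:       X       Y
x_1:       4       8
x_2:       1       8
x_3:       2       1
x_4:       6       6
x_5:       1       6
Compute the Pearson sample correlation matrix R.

Step 1 — column means:
  mean(X) = (4 + 1 + 2 + 6 + 1) / 5 = 14/5 = 2.8
  mean(Y) = (8 + 8 + 1 + 6 + 6) / 5 = 29/5 = 5.8

Step 2 — sample variances and covariances s[i,j] = (1/(n-1)) · Σ_k (x_{k,i} - mean_i) · (x_{k,j} - mean_j), with n-1 = 4:
  s[X,X] = ((1.2)·(1.2) + (-1.8)·(-1.8) + (-0.8)·(-0.8) + (3.2)·(3.2) + (-1.8)·(-1.8)) / 4 = 18.8/4 = 4.7
  s[X,Y] = ((1.2)·(2.2) + (-1.8)·(2.2) + (-0.8)·(-4.8) + (3.2)·(0.2) + (-1.8)·(0.2)) / 4 = 2.8/4 = 0.7
  s[Y,Y] = ((2.2)·(2.2) + (2.2)·(2.2) + (-4.8)·(-4.8) + (0.2)·(0.2) + (0.2)·(0.2)) / 4 = 32.8/4 = 8.2
  Sample standard deviations s_i = √(s[i,i]):
  s(X) = √(4.7) = 2.1679
  s(Y) = √(8.2) = 2.8636

Step 3 — r_{ij} = s_{ij} / (s_i · s_j):
  r[X,X] = 1 (diagonal).
  r[X,Y] = 0.7 / (2.1679 · 2.8636) = 0.7 / 6.2081 = 0.1128
  r[Y,Y] = 1 (diagonal).

R is symmetric with unit diagonal. Assembling:

R = [[1, 0.1128],
 [0.1128, 1]]


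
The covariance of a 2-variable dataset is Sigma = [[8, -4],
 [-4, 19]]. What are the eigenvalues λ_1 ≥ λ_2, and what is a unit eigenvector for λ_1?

Step 1 — characteristic polynomial of 2×2 Sigma:
  det(Sigma - λI) = λ² - trace · λ + det = 0.
  trace = 8 + 19 = 27, det = 8·19 - (-4)² = 136.
Step 2 — discriminant:
  Δ = trace² - 4·det = 729 - 544 = 185.
Step 3 — eigenvalues:
  λ = (trace ± √Δ)/2 = (27 ± 13.6015)/2,
  λ_1 = 20.3007,  λ_2 = 6.6993.

Step 4 — unit eigenvector for λ_1: solve (Sigma - λ_1 I)v = 0. First row:
  (8 - 20.3007)·v_x + (-4)·v_y = 0, i.e. (-12.3007)·v_x + (-4)·v_y = 0,
  so v ∝ (b, λ_1 - a) = (-4, 12.3007); multiply by -1 so the first entry is positive: u = (4, -12.3007).
  ||u|| = √((4)² + (-12.3007)²) = √(167.3081) ≈ 12.9348,
  v_1 = u/||u|| ≈ (0.3092, -0.951) (||v_1|| = 1).

λ_1 = 20.3007,  λ_2 = 6.6993;  v_1 ≈ (0.3092, -0.951)


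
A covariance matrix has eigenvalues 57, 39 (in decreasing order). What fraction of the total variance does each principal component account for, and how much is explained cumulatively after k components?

Step 1 — total variance = trace(Sigma) = Σ λ_i = 57 + 39 = 96.

Step 2 — fraction explained by component i = λ_i / Σ λ:
  PC1: 57/96 = 0.5938
  PC2: 39/96 = 0.4062

Step 3 — cumulative fraction after k components = (λ_1 + ... + λ_k) / Σ λ:
  k = 1: 57/96 = 0.5938
  k = 2: (57 + 39)/96 = 96/96 = 1

Summary (fraction, with percent):

explained: PC1 0.5938 (59.38%), PC2 0.4062 (40.62%);  cumulative: 0.5938, 1


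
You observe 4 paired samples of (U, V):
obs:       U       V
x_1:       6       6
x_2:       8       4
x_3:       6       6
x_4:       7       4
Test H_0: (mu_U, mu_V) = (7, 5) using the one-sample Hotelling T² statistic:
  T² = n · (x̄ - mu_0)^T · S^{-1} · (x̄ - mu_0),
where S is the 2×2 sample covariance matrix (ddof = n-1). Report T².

Step 1 — sample mean vector:
  mean(U) = (6 + 8 + 6 + 7) / 4 = 27/4 = 6.75
  mean(V) = (6 + 4 + 6 + 4) / 4 = 20/4 = 5
  x̄ = (6.75, 5),  deviation x̄ - mu_0 = (6.75, 5) - (7, 5) = (-0.25, 0).

Step 2 — sample covariance matrix, S[i,j] = (1/(n-1)) · Σ_k (x_{k,i} - mean_i) · (x_{k,j} - mean_j), divisor n-1 = 3:
  S[U,U] = ((-0.75)·(-0.75) + (1.25)·(1.25) + (-0.75)·(-0.75) + (0.25)·(0.25)) / 3 = 2.75/3 = 0.9167
  S[U,V] = ((-0.75)·(1) + (1.25)·(-1) + (-0.75)·(1) + (0.25)·(-1)) / 3 = -3/3 = -1
  S[V,V] = ((1)·(1) + (-1)·(-1) + (1)·(1) + (-1)·(-1)) / 3 = 4/3 = 1.3333
  S = [[0.9167, -1],
 [-1, 1.3333]].

Step 3 — invert S. det(S) = 0.9167·1.3333 - (-1)² = 0.2222.
  S^{-1} = (1/det) · [[d, -b], [-b, a]] = [[6, 4.5],
 [4.5, 4.125]].

Step 4 — quadratic form (x̄ - mu_0)^T · S^{-1} · (x̄ - mu_0):
  S^{-1} · (x̄ - mu_0) = (-1.5, -1.125),
  (x̄ - mu_0)^T · [...] = (-0.25)·(-1.5) + (0)·(-1.125) = 0.375.

Step 5 — scale by n: T² = 4 · 0.375 = 1.5.

T² ≈ 1.5


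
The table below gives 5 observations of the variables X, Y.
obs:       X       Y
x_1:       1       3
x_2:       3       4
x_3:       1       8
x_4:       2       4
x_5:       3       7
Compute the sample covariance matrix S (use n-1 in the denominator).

Step 1 — column means:
  mean(X) = (1 + 3 + 1 + 2 + 3) / 5 = 10/5 = 2
  mean(Y) = (3 + 4 + 8 + 4 + 7) / 5 = 26/5 = 5.2

Step 2 — sample covariance S[i,j] = (1/(n-1)) · Σ_k (x_{k,i} - mean_i) · (x_{k,j} - mean_j), with n-1 = 4.
  S[X,X] = ((-1)·(-1) + (1)·(1) + (-1)·(-1) + (0)·(0) + (1)·(1)) / 4 = 4/4 = 1
  S[X,Y] = ((-1)·(-2.2) + (1)·(-1.2) + (-1)·(2.8) + (0)·(-1.2) + (1)·(1.8)) / 4 = 0/4 = 0
  S[Y,Y] = ((-2.2)·(-2.2) + (-1.2)·(-1.2) + (2.8)·(2.8) + (-1.2)·(-1.2) + (1.8)·(1.8)) / 4 = 18.8/4 = 4.7

S is symmetric (S[j,i] = S[i,j]). Assembling:

S = [[1, 0],
 [0, 4.7]]


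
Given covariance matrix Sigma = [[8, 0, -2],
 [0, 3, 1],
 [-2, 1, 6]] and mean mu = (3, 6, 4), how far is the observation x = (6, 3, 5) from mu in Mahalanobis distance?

Step 1 — centre the observation: (x - mu) = (3, -3, 1).

Step 2 — invert Sigma (cofactor / det for 3×3, or solve directly):
  Sigma^{-1} = [[0.1371, -0.0161, 0.0484],
 [-0.0161, 0.3548, -0.0645],
 [0.0484, -0.0645, 0.1935]].

Step 3 — form the quadratic (x - mu)^T · Sigma^{-1} · (x - mu):
  Sigma^{-1} · (x - mu) = (0.5081, -1.1774, 0.5323).
  (x - mu)^T · [Sigma^{-1} · (x - mu)] = (3)·(0.5081) + (-3)·(-1.1774) + (1)·(0.5323) = 5.5887.

Step 4 — take square root: d = √(5.5887) ≈ 2.364.

d(x, mu) = √(5.5887) ≈ 2.364


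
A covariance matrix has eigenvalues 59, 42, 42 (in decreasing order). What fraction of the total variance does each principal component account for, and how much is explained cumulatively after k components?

Step 1 — total variance = trace(Sigma) = Σ λ_i = 59 + 42 + 42 = 143.

Step 2 — fraction explained by component i = λ_i / Σ λ:
  PC1: 59/143 = 0.4126
  PC2: 42/143 = 0.2937
  PC3: 42/143 = 0.2937

Step 3 — cumulative fraction after k components = (λ_1 + ... + λ_k) / Σ λ:
  k = 1: 59/143 = 0.4126
  k = 2: (59 + 42)/143 = 101/143 = 0.7063
  k = 3: (59 + 42 + 42)/143 = 143/143 = 1

Summary (fraction, with percent):

explained: PC1 0.4126 (41.26%), PC2 0.2937 (29.37%), PC3 0.2937 (29.37%);  cumulative: 0.4126, 0.7063, 1


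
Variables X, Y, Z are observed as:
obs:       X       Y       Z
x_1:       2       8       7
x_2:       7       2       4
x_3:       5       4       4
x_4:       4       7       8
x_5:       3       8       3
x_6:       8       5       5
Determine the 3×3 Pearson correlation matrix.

Step 1 — column means:
  mean(X) = (2 + 7 + 5 + 4 + 3 + 8) / 6 = 29/6 = 4.8333
  mean(Y) = (8 + 2 + 4 + 7 + 8 + 5) / 6 = 34/6 = 5.6667
  mean(Z) = (7 + 4 + 4 + 8 + 3 + 5) / 6 = 31/6 = 5.1667

Step 2 — sample variances and covariances s[i,j] = (1/(n-1)) · Σ_k (x_{k,i} - mean_i) · (x_{k,j} - mean_j), with n-1 = 5:
  s[X,X] = ((-2.8333)·(-2.8333) + (2.1667)·(2.1667) + (0.1667)·(0.1667) + (-0.8333)·(-0.8333) + (-1.8333)·(-1.8333) + (3.1667)·(3.1667)) / 5 = 26.8333/5 = 5.3667
  s[X,Y] = ((-2.8333)·(2.3333) + (2.1667)·(-3.6667) + (0.1667)·(-1.6667) + (-0.8333)·(1.3333) + (-1.8333)·(2.3333) + (3.1667)·(-0.6667)) / 5 = -22.3333/5 = -4.4667
  s[X,Z] = ((-2.8333)·(1.8333) + (2.1667)·(-1.1667) + (0.1667)·(-1.1667) + (-0.8333)·(2.8333) + (-1.8333)·(-2.1667) + (3.1667)·(-0.1667)) / 5 = -6.8333/5 = -1.3667
  s[Y,Y] = ((2.3333)·(2.3333) + (-3.6667)·(-3.6667) + (-1.6667)·(-1.6667) + (1.3333)·(1.3333) + (2.3333)·(2.3333) + (-0.6667)·(-0.6667)) / 5 = 29.3333/5 = 5.8667
  s[Y,Z] = ((2.3333)·(1.8333) + (-3.6667)·(-1.1667) + (-1.6667)·(-1.1667) + (1.3333)·(2.8333) + (2.3333)·(-2.1667) + (-0.6667)·(-0.1667)) / 5 = 9.3333/5 = 1.8667
  s[Z,Z] = ((1.8333)·(1.8333) + (-1.1667)·(-1.1667) + (-1.1667)·(-1.1667) + (2.8333)·(2.8333) + (-2.1667)·(-2.1667) + (-0.1667)·(-0.1667)) / 5 = 18.8333/5 = 3.7667
  Sample standard deviations s_i = √(s[i,i]):
  s(X) = √(5.3667) = 2.3166
  s(Y) = √(5.8667) = 2.4221
  s(Z) = √(3.7667) = 1.9408

Step 3 — r_{ij} = s_{ij} / (s_i · s_j):
  r[X,X] = 1 (diagonal).
  r[X,Y] = -4.4667 / (2.3166 · 2.4221) = -4.4667 / 5.6111 = -0.796
  r[X,Z] = -1.3667 / (2.3166 · 1.9408) = -1.3667 / 4.496 = -0.304
  r[Y,Y] = 1 (diagonal).
  r[Y,Z] = 1.8667 / (2.4221 · 1.9408) = 1.8667 / 4.7008 = 0.3971
  r[Z,Z] = 1 (diagonal).

R is symmetric with unit diagonal. Assembling:

R = [[1, -0.796, -0.304],
 [-0.796, 1, 0.3971],
 [-0.304, 0.3971, 1]]


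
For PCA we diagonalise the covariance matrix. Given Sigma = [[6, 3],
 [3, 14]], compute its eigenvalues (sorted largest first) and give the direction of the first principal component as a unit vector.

Step 1 — characteristic polynomial of 2×2 Sigma:
  det(Sigma - λI) = λ² - trace · λ + det = 0.
  trace = 6 + 14 = 20, det = 6·14 - (3)² = 75.
Step 2 — discriminant:
  Δ = trace² - 4·det = 400 - 300 = 100.
Step 3 — eigenvalues:
  λ = (trace ± √Δ)/2 = (20 ± 10)/2,
  λ_1 = 15,  λ_2 = 5.

Step 4 — unit eigenvector for λ_1: solve (Sigma - λ_1 I)v = 0. First row:
  (6 - 15)·v_x + (3)·v_y = 0, i.e. (-9)·v_x + (3)·v_y = 0,
  so v ∝ (b, λ_1 - a) = (3, 9) = u.
  ||u|| = √((3)² + (9)²) = √(90) ≈ 9.4868,
  v_1 = u/||u|| ≈ (0.3162, 0.9487) (||v_1|| = 1).

λ_1 = 15,  λ_2 = 5;  v_1 ≈ (0.3162, 0.9487)


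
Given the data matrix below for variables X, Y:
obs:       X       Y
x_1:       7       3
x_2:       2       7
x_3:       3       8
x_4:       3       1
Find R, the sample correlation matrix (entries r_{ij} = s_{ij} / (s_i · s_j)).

Step 1 — column means:
  mean(X) = (7 + 2 + 3 + 3) / 4 = 15/4 = 3.75
  mean(Y) = (3 + 7 + 8 + 1) / 4 = 19/4 = 4.75

Step 2 — sample variances and covariances s[i,j] = (1/(n-1)) · Σ_k (x_{k,i} - mean_i) · (x_{k,j} - mean_j), with n-1 = 3:
  s[X,X] = ((3.25)·(3.25) + (-1.75)·(-1.75) + (-0.75)·(-0.75) + (-0.75)·(-0.75)) / 3 = 14.75/3 = 4.9167
  s[X,Y] = ((3.25)·(-1.75) + (-1.75)·(2.25) + (-0.75)·(3.25) + (-0.75)·(-3.75)) / 3 = -9.25/3 = -3.0833
  s[Y,Y] = ((-1.75)·(-1.75) + (2.25)·(2.25) + (3.25)·(3.25) + (-3.75)·(-3.75)) / 3 = 32.75/3 = 10.9167
  Sample standard deviations s_i = √(s[i,i]):
  s(X) = √(4.9167) = 2.2174
  s(Y) = √(10.9167) = 3.304

Step 3 — r_{ij} = s_{ij} / (s_i · s_j):
  r[X,X] = 1 (diagonal).
  r[X,Y] = -3.0833 / (2.2174 · 3.304) = -3.0833 / 7.3262 = -0.4209
  r[Y,Y] = 1 (diagonal).

R is symmetric with unit diagonal. Assembling:

R = [[1, -0.4209],
 [-0.4209, 1]]


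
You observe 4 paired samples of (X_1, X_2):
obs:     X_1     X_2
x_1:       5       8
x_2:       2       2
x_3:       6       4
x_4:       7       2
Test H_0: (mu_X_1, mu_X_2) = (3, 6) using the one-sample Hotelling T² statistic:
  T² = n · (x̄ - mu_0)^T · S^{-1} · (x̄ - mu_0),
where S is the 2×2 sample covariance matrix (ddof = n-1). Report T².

Step 1 — sample mean vector:
  mean(X_1) = (5 + 2 + 6 + 7) / 4 = 20/4 = 5
  mean(X_2) = (8 + 2 + 4 + 2) / 4 = 16/4 = 4
  x̄ = (5, 4),  deviation x̄ - mu_0 = (5, 4) - (3, 6) = (2, -2).

Step 2 — sample covariance matrix, S[i,j] = (1/(n-1)) · Σ_k (x_{k,i} - mean_i) · (x_{k,j} - mean_j), divisor n-1 = 3:
  S[X_1,X_1] = ((0)·(0) + (-3)·(-3) + (1)·(1) + (2)·(2)) / 3 = 14/3 = 4.6667
  S[X_1,X_2] = ((0)·(4) + (-3)·(-2) + (1)·(0) + (2)·(-2)) / 3 = 2/3 = 0.6667
  S[X_2,X_2] = ((4)·(4) + (-2)·(-2) + (0)·(0) + (-2)·(-2)) / 3 = 24/3 = 8
  S = [[4.6667, 0.6667],
 [0.6667, 8]].

Step 3 — invert S. det(S) = 4.6667·8 - (0.6667)² = 36.8889.
  S^{-1} = (1/det) · [[d, -b], [-b, a]] = [[0.2169, -0.0181],
 [-0.0181, 0.1265]].

Step 4 — quadratic form (x̄ - mu_0)^T · S^{-1} · (x̄ - mu_0):
  S^{-1} · (x̄ - mu_0) = (0.4699, -0.2892),
  (x̄ - mu_0)^T · [...] = (2)·(0.4699) + (-2)·(-0.2892) = 1.5181.

Step 5 — scale by n: T² = 4 · 1.5181 = 6.0723.

T² ≈ 6.0723


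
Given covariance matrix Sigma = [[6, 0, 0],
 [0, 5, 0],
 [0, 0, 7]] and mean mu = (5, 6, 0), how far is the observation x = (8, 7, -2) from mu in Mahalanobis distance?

Step 1 — centre the observation: (x - mu) = (3, 1, -2).

Step 2 — invert Sigma (cofactor / det for 3×3, or solve directly):
  Sigma^{-1} = [[0.1667, 0, 0],
 [0, 0.2, 0],
 [0, 0, 0.1429]].

Step 3 — form the quadratic (x - mu)^T · Sigma^{-1} · (x - mu):
  Sigma^{-1} · (x - mu) = (0.5, 0.2, -0.2857).
  (x - mu)^T · [Sigma^{-1} · (x - mu)] = (3)·(0.5) + (1)·(0.2) + (-2)·(-0.2857) = 2.2714.

Step 4 — take square root: d = √(2.2714) ≈ 1.5071.

d(x, mu) = √(2.2714) ≈ 1.5071
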